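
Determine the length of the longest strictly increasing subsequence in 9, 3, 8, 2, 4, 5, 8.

One longest increasing subsequence is 3, 4, 5, 8 (positions 2,5,6,7), of length 4; no longer one exists.

4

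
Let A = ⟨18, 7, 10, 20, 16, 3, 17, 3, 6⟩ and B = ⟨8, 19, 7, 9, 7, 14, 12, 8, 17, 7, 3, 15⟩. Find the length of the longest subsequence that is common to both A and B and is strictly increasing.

For each value that appears in both, track the longest common increasing run ending there.
The best achievable length is 2; one witness is 7, 17 (A-positions 2,7, B-positions 3,9).

2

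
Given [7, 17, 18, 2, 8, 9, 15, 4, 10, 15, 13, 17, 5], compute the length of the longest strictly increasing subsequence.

6

One longest increasing subsequence is 7, 8, 9, 10, 15, 17 (positions 1,5,6,9,10,12), of length 6; no longer one exists.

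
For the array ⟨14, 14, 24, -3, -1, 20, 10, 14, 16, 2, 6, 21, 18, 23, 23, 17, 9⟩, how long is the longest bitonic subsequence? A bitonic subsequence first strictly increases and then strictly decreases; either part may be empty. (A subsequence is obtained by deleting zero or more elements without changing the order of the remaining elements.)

Let inc[i] be the LIS ending at i and dec[i] the longest strictly decreasing subsequence starting at i. inc = [1, 1, 2, 1, 2, 3, 3, 4, 5, 3, 4, 6, 6, 7, 7, 6, 5], dec = [3, 3, 5, 1, 1, 4, 2, 2, 2, 1, 1, 4, 3, 3, 3, 2, 1].
max_i inc[i]+dec[i]−1 = 9, with one witness -3, -1, 10, 14, 16, 21, 18, 17, 9.

9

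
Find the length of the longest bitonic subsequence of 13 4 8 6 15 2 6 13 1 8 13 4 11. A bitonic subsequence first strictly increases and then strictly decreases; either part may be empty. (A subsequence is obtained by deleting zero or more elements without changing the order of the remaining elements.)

Let inc[i] be the LIS ending at i and dec[i] the longest strictly decreasing subsequence starting at i. inc = [1, 1, 2, 2, 3, 1, 2, 3, 1, 3, 4, 2, 4], dec = [5, 3, 4, 3, 4, 2, 2, 3, 1, 2, 2, 1, 1].
max_i inc[i]+dec[i]−1 = 6, with one witness 4, 8, 15, 13, 8, 4.

6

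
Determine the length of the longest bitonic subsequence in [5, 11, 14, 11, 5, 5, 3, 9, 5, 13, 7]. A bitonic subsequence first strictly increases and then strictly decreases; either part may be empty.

6

Let inc[i] be the LIS ending at i and dec[i] the longest strictly decreasing subsequence starting at i. inc = [1, 2, 3, 2, 1, 1, 1, 2, 2, 3, 3], dec = [2, 3, 4, 3, 2, 2, 1, 2, 1, 2, 1].
max_i inc[i]+dec[i]−1 = 6, with one witness 5, 11, 14, 11, 9, 7.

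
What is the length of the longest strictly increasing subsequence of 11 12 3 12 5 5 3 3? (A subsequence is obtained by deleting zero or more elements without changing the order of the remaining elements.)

2

One longest increasing subsequence is 11, 12 (positions 1,2), of length 2; no longer one exists.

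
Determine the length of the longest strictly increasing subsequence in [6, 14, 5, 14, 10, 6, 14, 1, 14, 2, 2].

Let dp[i] be the longest increasing subsequence ending at position i. Then dp = [1, 2, 1, 2, 2, 2, 3, 1, 3, 2, 2].
The maximum is 3; one witness is 6, 10, 14 at positions 1,5,7.

3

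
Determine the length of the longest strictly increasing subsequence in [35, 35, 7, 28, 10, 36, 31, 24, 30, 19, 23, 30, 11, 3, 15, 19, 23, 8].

Let dp[i] be the longest increasing subsequence ending at position i. Then dp = [1, 1, 1, 2, 2, 3, 3, 3, 4, 3, 4, 5, 3, 1, 4, 5, 6, 2].
The maximum is 6; one witness is 7, 10, 11, 15, 19, 23 at positions 3,5,13,15,16,17.

6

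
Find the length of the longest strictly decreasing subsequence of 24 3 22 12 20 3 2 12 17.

5

Let dp[i] be the longest decreasing subsequence ending at position i. Then dp = [1, 2, 2, 3, 3, 4, 5, 4, 4].
The maximum is 5; one witness is 24, 22, 12, 3, 2 at positions 1,3,4,6,7.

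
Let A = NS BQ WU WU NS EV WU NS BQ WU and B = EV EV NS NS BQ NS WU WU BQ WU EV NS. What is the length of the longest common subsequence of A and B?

Backtracking the LCS table gives one alignment: NS (A1,B4) → BQ (A2,B5) → WU (A3,B8) → WU (A4,B10) → EV (A6,B11) → NS (A8,B12).
So the longest common subsequence has length 6.

6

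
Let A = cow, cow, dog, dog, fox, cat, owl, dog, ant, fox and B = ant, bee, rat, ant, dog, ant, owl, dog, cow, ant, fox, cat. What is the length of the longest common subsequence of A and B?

5

A longest common subsequence is dog, owl, dog, ant, fox (length 5); the LCS DP confirms no longer common subsequence exists.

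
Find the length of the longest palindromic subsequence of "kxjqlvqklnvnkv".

7

Using dp[i][j] = 2 + dp[i+1][j−1] if the ends match, else max(dp[i+1][j], dp[i][j−1]):
dp[1][14] = 7. A witness is vknvnkv at positions 6,8,10,11,12,13,14.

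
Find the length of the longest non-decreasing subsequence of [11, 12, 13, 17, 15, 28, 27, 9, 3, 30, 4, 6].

Let dp[i] be the longest non-decreasing subsequence ending at position i. Then dp = [1, 2, 3, 4, 4, 5, 5, 1, 1, 6, 2, 3].
The maximum is 6; one witness is 11, 12, 13, 17, 28, 30 at positions 1,2,3,4,6,10.

6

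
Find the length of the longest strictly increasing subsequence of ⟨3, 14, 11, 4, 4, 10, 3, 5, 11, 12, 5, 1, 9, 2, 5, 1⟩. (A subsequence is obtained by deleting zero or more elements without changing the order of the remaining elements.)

Let dp[i] be the longest increasing subsequence ending at position i. Then dp = [1, 2, 2, 2, 2, 3, 1, 3, 4, 5, 3, 1, 4, 2, 3, 1].
The maximum is 5; one witness is 3, 4, 10, 11, 12 at positions 1,4,6,9,10.

5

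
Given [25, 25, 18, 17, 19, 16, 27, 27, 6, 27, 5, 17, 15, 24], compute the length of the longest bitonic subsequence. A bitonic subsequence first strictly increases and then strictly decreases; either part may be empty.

6

Let inc[i] be the LIS ending at i and dec[i] the longest strictly decreasing subsequence starting at i. inc = [1, 1, 1, 1, 2, 1, 3, 3, 1, 3, 1, 2, 2, 3], dec = [6, 6, 5, 4, 4, 3, 3, 3, 2, 3, 1, 2, 1, 1].
max_i inc[i]+dec[i]−1 = 6, with one witness 25, 18, 17, 16, 6, 5.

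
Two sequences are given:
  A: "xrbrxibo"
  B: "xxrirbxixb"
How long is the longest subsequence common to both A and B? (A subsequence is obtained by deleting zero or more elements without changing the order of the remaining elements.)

Backtracking the LCS table gives one alignment: x (A1,B2) → r (A2,B5) → b (A3,B6) → x (A5,B7) → i (A6,B8) → b (A7,B10).
So the longest common subsequence has length 6.

6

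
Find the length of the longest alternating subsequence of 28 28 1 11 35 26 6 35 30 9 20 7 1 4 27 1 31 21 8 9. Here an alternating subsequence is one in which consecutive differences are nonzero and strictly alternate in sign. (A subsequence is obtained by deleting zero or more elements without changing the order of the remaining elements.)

Track the best alternating length ending on an up-step vs a down-step at each position: up/down = 1/1, 1/1, 1/2, 3/2, 3/1, 3/4, 3/4, 5/1, 5/6, 5/6, 7/6, 5/8, 1/8, 9/8, 9/6, 1/10, 11/6, 11/12, 11/12, 13/12.
The maximum over both is 13; one such subsequence is 28, 1, 35, 26, 35, 9, 20, 1, 4, 1, 31, 8, 9.

13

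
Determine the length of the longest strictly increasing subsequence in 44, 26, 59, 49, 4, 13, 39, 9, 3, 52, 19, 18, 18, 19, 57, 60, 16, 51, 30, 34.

6

Scanning left to right, the best length ending at each element is: 44→1, 26→1, 59→2, 49→2, 4→1, 13→2, 39→3, 9→2, 3→1, 52→4, 19→3, 18→3, 18→3, 19→4, 57→5, 60→6, 16→3, 51→5, 30→5, 34→6.
So the longest increasing subsequence has length 6, e.g. 4, 13, 39, 52, 57, 60.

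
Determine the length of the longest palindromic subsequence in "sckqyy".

Using dp[i][j] = 2 + dp[i+1][j−1] if the ends match, else max(dp[i+1][j], dp[i][j−1]):
dp[1][6] = 2. A witness is yy at positions 5,6.

2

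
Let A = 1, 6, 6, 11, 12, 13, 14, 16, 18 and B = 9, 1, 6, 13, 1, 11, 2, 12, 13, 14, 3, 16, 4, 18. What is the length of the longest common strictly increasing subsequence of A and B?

8

A longest common strictly increasing subsequence is 1, 6, 11, 12, 13, 14, 16, 18 (length 8); it appears in order in both A and B, and no longer such subsequence exists.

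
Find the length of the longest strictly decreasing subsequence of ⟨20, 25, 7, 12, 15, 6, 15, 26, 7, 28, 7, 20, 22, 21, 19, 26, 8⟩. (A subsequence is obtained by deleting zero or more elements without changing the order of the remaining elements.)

Let dp[i] be the longest decreasing subsequence ending at position i. Then dp = [1, 1, 2, 2, 2, 3, 2, 1, 3, 1, 3, 2, 2, 3, 4, 2, 5].
The maximum is 5; one witness is 25, 22, 21, 19, 8 at positions 2,13,14,15,17.

5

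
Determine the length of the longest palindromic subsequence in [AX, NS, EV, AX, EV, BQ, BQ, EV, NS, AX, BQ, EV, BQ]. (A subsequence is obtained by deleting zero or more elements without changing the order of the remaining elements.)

8

One longest palindromic subsequence is EV AX EV BQ BQ EV AX EV (positions 3,4,5,6,7,8,10,12); it reads the same forward and backward, and the interval DP gives dp[1][13] = 8.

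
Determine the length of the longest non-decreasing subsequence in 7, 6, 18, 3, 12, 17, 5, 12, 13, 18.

5

Let dp[i] be the longest non-decreasing subsequence ending at position i. Then dp = [1, 1, 2, 1, 2, 3, 2, 3, 4, 5].
The maximum is 5; one witness is 7, 12, 12, 13, 18 at positions 1,5,8,9,10.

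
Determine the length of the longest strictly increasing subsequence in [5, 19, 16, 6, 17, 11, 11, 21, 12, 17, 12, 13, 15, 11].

6

Scanning left to right, the best length ending at each element is: 5→1, 19→2, 16→2, 6→2, 17→3, 11→3, 11→3, 21→4, 12→4, 17→5, 12→4, 13→5, 15→6, 11→3.
So the longest increasing subsequence has length 6, e.g. 5, 6, 11, 12, 13, 15.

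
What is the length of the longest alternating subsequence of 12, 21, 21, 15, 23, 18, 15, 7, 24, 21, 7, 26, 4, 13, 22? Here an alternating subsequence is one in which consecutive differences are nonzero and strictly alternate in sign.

Track the best alternating length ending on an up-step vs a down-step at each position: up/down = 1/1, 2/1, 2/1, 2/3, 4/1, 4/5, 2/5, 1/5, 6/1, 6/7, 1/7, 8/1, 1/9, 10/9, 10/9.
The maximum over both is 10; one such subsequence is 12, 21, 15, 23, 18, 24, 21, 26, 4, 13.

10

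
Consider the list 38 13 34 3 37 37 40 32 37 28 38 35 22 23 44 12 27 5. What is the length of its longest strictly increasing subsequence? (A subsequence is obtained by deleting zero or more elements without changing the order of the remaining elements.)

Let dp[i] be the longest increasing subsequence ending at position i. Then dp = [1, 1, 2, 1, 3, 3, 4, 2, 3, 2, 4, 3, 2, 3, 5, 2, 4, 2].
The maximum is 5; one witness is 13, 34, 37, 40, 44 at positions 2,3,5,7,15.

5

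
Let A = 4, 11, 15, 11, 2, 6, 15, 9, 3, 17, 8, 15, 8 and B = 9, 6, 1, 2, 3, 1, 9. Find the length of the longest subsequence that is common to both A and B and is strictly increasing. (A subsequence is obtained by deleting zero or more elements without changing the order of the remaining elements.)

A longest common strictly increasing subsequence is 2, 3 (length 2); it appears in order in both A and B, and no longer such subsequence exists.

2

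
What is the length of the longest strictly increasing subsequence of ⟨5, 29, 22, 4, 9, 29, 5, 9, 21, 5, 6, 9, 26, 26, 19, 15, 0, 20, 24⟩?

Let dp[i] be the longest increasing subsequence ending at position i. Then dp = [1, 2, 2, 1, 2, 3, 2, 3, 4, 2, 3, 4, 5, 5, 5, 5, 1, 6, 7].
The maximum is 7; one witness is 4, 5, 6, 9, 19, 20, 24 at positions 4,7,11,12,15,18,19.

7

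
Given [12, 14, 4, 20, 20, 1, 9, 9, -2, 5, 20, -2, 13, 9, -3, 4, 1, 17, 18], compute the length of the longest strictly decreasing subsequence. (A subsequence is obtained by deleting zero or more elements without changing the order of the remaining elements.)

Let dp[i] be the longest decreasing subsequence ending at position i. Then dp = [1, 1, 2, 1, 1, 3, 2, 2, 4, 3, 1, 4, 2, 3, 5, 4, 5, 2, 2].
The maximum is 5; one witness is 12, 4, 1, -2, -3 at positions 1,3,6,9,15.

5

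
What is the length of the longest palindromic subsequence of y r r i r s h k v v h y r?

Using dp[i][j] = 2 + dp[i+1][j−1] if the ends match, else max(dp[i+1][j], dp[i][j−1]):
dp[1][13] = 6. A witness is rhvvhr at positions 2,7,9,10,11,13.

6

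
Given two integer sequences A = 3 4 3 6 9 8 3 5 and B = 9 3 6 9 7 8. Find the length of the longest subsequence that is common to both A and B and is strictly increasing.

For each value that appears in both, track the longest common increasing run ending there.
The best achievable length is 3; one witness is 3, 6, 9 (A-positions 1,4,5, B-positions 2,3,4).

3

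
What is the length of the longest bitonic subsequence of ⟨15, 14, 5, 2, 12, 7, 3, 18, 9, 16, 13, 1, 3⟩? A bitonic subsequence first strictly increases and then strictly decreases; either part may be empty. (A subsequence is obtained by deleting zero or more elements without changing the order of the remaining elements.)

6

Let inc[i] be the LIS ending at i and dec[i] the longest strictly decreasing subsequence starting at i. inc = [1, 1, 1, 1, 2, 2, 2, 3, 3, 4, 4, 1, 2], dec = [6, 5, 3, 2, 4, 3, 2, 4, 2, 3, 2, 1, 1].
max_i inc[i]+dec[i]−1 = 6, with one witness 15, 14, 12, 7, 3, 1.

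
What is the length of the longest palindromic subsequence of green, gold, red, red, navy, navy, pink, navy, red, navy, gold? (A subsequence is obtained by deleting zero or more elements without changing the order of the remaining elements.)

7

Using dp[i][j] = 2 + dp[i+1][j−1] if the ends match, else max(dp[i+1][j], dp[i][j−1]):
dp[1][11] = 7. A witness is gold navy navy pink navy navy gold at positions 2,5,6,7,8,10,11.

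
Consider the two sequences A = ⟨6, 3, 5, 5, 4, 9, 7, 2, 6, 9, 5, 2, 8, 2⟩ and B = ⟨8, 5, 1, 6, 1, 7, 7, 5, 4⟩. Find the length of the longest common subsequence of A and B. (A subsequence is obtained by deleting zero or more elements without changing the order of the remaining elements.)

Backtracking the LCS table gives one alignment: 6 (A1,B4) → 5 (A4,B8) → 4 (A5,B9).
So the longest common subsequence has length 3.

3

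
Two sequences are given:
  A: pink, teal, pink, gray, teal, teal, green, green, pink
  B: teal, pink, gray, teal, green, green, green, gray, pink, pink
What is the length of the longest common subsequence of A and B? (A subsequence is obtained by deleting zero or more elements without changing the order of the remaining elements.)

A longest common subsequence is teal, pink, gray, teal, green, green, pink (length 7); the LCS DP confirms no longer common subsequence exists.

7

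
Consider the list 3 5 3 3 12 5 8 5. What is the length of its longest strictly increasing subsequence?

3

Scanning left to right, the best length ending at each element is: 3→1, 5→2, 3→1, 3→1, 12→3, 5→2, 8→3, 5→2.
So the longest increasing subsequence has length 3, e.g. 3, 5, 12.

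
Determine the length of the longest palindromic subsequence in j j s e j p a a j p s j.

Using dp[i][j] = 2 + dp[i+1][j−1] if the ends match, else max(dp[i+1][j], dp[i][j−1]):
dp[1][12] = 8. A witness is jspaapsj at positions 1,3,6,7,8,10,11,12.

8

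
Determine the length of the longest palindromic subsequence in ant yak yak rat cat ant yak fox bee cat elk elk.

4

One longest palindromic subsequence is ant yak yak ant (positions 1,2,3,6); it reads the same forward and backward, and the interval DP gives dp[1][12] = 4.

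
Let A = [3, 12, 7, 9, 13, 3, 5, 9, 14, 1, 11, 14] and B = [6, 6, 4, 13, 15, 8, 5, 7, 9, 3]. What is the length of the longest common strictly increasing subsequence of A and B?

2

A longest common strictly increasing subsequence is 7, 9 (length 2); it appears in order in both A and B, and no longer such subsequence exists.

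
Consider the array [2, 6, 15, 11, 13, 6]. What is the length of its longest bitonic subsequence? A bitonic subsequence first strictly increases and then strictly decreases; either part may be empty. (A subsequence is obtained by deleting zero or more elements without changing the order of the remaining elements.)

Let inc[i] be the LIS ending at i and dec[i] the longest strictly decreasing subsequence starting at i. inc = [1, 2, 3, 3, 4, 2], dec = [1, 1, 3, 2, 2, 1].
max_i inc[i]+dec[i]−1 = 5, with one witness 2, 6, 15, 13, 6.

5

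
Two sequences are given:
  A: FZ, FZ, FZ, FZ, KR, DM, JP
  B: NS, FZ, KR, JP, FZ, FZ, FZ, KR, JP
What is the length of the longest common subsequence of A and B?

6

Backtracking the LCS table gives one alignment: FZ (A1,B2) → FZ (A2,B5) → FZ (A3,B6) → FZ (A4,B7) → KR (A5,B8) → JP (A7,B9).
So the longest common subsequence has length 6.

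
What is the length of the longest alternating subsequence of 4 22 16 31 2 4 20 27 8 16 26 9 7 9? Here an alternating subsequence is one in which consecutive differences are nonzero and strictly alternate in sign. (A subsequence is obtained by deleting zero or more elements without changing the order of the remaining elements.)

Track the best alternating length ending on an up-step vs a down-step at each position: up/down = 1/1, 2/1, 2/3, 4/1, 1/5, 6/5, 6/5, 6/5, 6/7, 8/7, 8/7, 8/9, 6/9, 10/9.
The maximum over both is 10; one such subsequence is 4, 22, 16, 31, 2, 20, 8, 16, 7, 9.

10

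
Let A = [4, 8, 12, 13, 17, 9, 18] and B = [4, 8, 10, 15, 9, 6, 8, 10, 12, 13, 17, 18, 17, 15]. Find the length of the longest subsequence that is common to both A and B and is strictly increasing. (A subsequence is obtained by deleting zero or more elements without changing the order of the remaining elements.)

6

For each value that appears in both, track the longest common increasing run ending there.
The best achievable length is 6; one witness is 4, 8, 12, 13, 17, 18 (A-positions 1,2,3,4,5,7, B-positions 1,2,9,10,11,12).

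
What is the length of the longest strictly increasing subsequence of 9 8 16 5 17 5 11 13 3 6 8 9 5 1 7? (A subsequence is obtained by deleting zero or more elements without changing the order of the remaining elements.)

4

One longest increasing subsequence is 5, 6, 8, 9 (positions 4,10,11,12), of length 4; no longer one exists.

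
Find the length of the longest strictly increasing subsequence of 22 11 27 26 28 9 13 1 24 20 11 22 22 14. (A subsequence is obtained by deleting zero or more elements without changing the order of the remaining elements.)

4

Let dp[i] be the longest increasing subsequence ending at position i. Then dp = [1, 1, 2, 2, 3, 1, 2, 1, 3, 3, 2, 4, 4, 3].
The maximum is 4; one witness is 11, 13, 20, 22 at positions 2,7,10,12.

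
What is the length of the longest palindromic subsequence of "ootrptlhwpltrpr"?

Using dp[i][j] = 2 + dp[i+1][j−1] if the ends match, else max(dp[i+1][j], dp[i][j−1]):
dp[1][15] = 9. A witness is rptlpltpr at positions 4,5,6,7,10,11,12,14,15.

9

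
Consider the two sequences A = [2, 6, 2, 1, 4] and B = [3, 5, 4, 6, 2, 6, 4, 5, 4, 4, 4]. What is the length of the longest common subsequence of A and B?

3

Backtracking the LCS table gives one alignment: 2 (A1,B5) → 6 (A2,B6) → 4 (A5,B11).
So the longest common subsequence has length 3.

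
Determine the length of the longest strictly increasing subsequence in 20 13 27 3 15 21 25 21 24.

Let dp[i] be the longest increasing subsequence ending at position i. Then dp = [1, 1, 2, 1, 2, 3, 4, 3, 4].
The maximum is 4; one witness is 13, 15, 21, 25 at positions 2,5,6,7.

4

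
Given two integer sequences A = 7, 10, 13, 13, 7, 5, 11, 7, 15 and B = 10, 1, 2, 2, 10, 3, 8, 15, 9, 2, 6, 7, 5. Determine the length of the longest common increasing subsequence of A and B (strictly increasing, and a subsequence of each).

2

A longest common strictly increasing subsequence is 10, 15 (length 2); it appears in order in both A and B, and no longer such subsequence exists.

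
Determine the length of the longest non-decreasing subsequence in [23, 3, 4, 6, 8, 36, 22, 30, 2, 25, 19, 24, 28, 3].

Let dp[i] be the longest non-decreasing subsequence ending at position i. Then dp = [1, 1, 2, 3, 4, 5, 5, 6, 1, 6, 5, 6, 7, 2].
The maximum is 7; one witness is 3, 4, 6, 8, 22, 25, 28 at positions 2,3,4,5,7,10,13.

7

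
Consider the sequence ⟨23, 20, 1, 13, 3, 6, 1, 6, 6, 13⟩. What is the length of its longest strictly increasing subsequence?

4

Scanning left to right, the best length ending at each element is: 23→1, 20→1, 1→1, 13→2, 3→2, 6→3, 1→1, 6→3, 6→3, 13→4.
So the longest increasing subsequence has length 4, e.g. 1, 3, 6, 13.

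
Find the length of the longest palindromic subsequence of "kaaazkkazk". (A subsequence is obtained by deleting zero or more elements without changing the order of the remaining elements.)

6

Using dp[i][j] = 2 + dp[i+1][j−1] if the ends match, else max(dp[i+1][j], dp[i][j−1]):
dp[1][10] = 6. A witness is kzkkzk at positions 1,5,6,7,9,10.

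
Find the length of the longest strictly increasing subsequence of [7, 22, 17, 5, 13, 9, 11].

One longest increasing subsequence is 7, 9, 11 (positions 1,6,7), of length 3; no longer one exists.

3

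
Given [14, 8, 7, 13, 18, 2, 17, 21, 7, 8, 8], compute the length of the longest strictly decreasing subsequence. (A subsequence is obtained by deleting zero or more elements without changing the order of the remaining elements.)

Let dp[i] be the longest decreasing subsequence ending at position i. Then dp = [1, 2, 3, 2, 1, 4, 2, 1, 3, 3, 3].
The maximum is 4; one witness is 14, 8, 7, 2 at positions 1,2,3,6.

4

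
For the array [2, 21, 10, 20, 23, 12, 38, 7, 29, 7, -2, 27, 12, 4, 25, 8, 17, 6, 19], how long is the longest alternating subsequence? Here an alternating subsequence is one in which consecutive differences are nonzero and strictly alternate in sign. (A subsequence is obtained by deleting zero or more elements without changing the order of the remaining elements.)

A longest alternating subsequence is 2, 21, 10, 20, 12, 38, 7, 29, 7, 27, 12, 25, 8, 17, 6, 19 (positions 1,2,3,4,6,7,8,9,10,12,13,15,16,17,18,19); its 15 consecutive differences strictly alternate in sign, and length 16 is optimal.

16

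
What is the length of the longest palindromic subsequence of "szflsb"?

3

Using dp[i][j] = 2 + dp[i+1][j−1] if the ends match, else max(dp[i+1][j], dp[i][j−1]):
dp[1][6] = 3. A witness is sls at positions 1,4,5.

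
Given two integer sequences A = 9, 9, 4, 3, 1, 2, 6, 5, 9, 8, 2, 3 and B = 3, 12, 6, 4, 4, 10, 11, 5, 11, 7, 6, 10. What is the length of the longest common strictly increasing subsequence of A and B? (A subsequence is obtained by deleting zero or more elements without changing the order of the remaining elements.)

2

A longest common strictly increasing subsequence is 3, 6 (length 2); it appears in order in both A and B, and no longer such subsequence exists.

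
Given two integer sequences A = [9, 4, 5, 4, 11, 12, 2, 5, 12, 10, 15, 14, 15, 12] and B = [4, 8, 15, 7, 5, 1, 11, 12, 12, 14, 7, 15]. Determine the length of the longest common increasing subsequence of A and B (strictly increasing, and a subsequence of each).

For each value that appears in both, track the longest common increasing run ending there.
The best achievable length is 6; one witness is 4, 5, 11, 12, 14, 15 (A-positions 2,3,5,6,12,13, B-positions 1,5,7,8,10,12).

6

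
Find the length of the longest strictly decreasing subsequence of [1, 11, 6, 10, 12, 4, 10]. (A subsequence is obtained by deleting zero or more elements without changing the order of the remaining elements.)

3

Scanning left to right, the best length ending at each element is: 1→1, 11→1, 6→2, 10→2, 12→1, 4→3, 10→2.
So the longest decreasing subsequence has length 3, e.g. 11, 6, 4.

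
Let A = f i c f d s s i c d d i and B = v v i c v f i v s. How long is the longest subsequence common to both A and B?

Backtracking the LCS table gives one alignment: i (A2,B3) → c (A3,B4) → f (A4,B6) → s (A7,B9).
So the longest common subsequence has length 4.

4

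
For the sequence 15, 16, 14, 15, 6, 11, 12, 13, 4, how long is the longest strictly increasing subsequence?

4

Let dp[i] be the longest increasing subsequence ending at position i. Then dp = [1, 2, 1, 2, 1, 2, 3, 4, 1].
The maximum is 4; one witness is 6, 11, 12, 13 at positions 5,6,7,8.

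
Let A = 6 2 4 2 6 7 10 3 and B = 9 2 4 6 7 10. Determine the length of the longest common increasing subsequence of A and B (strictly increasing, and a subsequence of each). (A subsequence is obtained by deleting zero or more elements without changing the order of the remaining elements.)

5

A longest common strictly increasing subsequence is 2, 4, 6, 7, 10 (length 5); it appears in order in both A and B, and no longer such subsequence exists.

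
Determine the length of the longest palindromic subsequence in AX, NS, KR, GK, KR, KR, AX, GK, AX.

One longest palindromic subsequence is AX GK KR KR GK AX (positions 1,4,5,6,8,9); it reads the same forward and backward, and the interval DP gives dp[1][9] = 6.

6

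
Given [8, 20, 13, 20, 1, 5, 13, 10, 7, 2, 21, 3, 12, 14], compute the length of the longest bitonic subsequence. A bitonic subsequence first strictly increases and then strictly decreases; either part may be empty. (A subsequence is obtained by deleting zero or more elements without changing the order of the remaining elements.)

7

One longest bitonic subsequence is 8, 13, 20, 13, 10, 7, 3 (positions 1,3,4,7,8,9,12): it rises to 20 then falls. Length 7 is optimal.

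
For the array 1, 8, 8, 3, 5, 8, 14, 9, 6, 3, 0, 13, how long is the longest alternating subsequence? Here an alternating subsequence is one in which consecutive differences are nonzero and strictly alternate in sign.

Track the best alternating length ending on an up-step vs a down-step at each position: up/down = 1/1, 2/1, 2/1, 2/3, 4/3, 4/1, 4/1, 4/5, 4/5, 2/5, 1/5, 6/5.
The maximum over both is 6; one such subsequence is 1, 8, 3, 14, 9, 13.

6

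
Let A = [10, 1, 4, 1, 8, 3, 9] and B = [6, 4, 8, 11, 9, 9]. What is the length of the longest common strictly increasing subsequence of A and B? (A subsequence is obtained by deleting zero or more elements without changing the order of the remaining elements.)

For each value that appears in both, track the longest common increasing run ending there.
The best achievable length is 3; one witness is 4, 8, 9 (A-positions 3,5,7, B-positions 2,3,5).

3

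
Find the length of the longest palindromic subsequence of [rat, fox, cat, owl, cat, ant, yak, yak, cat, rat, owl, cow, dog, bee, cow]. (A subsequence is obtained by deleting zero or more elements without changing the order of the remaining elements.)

Using dp[i][j] = 2 + dp[i+1][j−1] if the ends match, else max(dp[i+1][j], dp[i][j−1]):
dp[1][15] = 6. A witness is owl cat yak yak cat owl at positions 4,5,7,8,9,11.

6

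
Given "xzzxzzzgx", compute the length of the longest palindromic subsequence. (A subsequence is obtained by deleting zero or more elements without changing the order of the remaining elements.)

7

Using dp[i][j] = 2 + dp[i+1][j−1] if the ends match, else max(dp[i+1][j], dp[i][j−1]):
dp[1][9] = 7. A witness is xzzzzzx at positions 1,2,3,5,6,7,9.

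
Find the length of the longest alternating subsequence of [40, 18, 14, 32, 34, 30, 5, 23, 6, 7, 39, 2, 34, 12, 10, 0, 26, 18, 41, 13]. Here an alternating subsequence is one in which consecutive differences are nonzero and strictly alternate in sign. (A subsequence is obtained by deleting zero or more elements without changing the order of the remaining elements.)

14

Track the best alternating length ending on an up-step vs a down-step at each position: up/down = 1/1, 1/2, 1/2, 3/2, 3/2, 3/4, 1/4, 5/4, 5/6, 7/6, 7/2, 1/8, 9/8, 9/10, 9/10, 1/10, 11/10, 11/12, 13/1, 11/14.
The maximum over both is 14; one such subsequence is 40, 18, 32, 5, 23, 6, 7, 2, 34, 12, 26, 18, 41, 13.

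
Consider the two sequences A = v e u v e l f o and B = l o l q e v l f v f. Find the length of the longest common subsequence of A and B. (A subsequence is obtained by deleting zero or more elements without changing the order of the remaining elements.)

4

A longest common subsequence is evlf (length 4); the LCS DP confirms no longer common subsequence exists.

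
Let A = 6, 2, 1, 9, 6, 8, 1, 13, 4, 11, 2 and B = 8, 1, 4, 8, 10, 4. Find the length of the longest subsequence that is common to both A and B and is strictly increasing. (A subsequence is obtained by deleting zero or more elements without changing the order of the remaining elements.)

2

For each value that appears in both, track the longest common increasing run ending there.
The best achievable length is 2; one witness is 1, 4 (A-positions 3,9, B-positions 2,3).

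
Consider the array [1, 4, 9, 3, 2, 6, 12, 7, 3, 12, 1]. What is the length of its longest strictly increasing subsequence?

5

Let dp[i] be the longest increasing subsequence ending at position i. Then dp = [1, 2, 3, 2, 2, 3, 4, 4, 3, 5, 1].
The maximum is 5; one witness is 1, 4, 6, 7, 12 at positions 1,2,6,8,10.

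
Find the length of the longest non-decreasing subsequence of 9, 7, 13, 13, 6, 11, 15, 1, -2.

4

Let dp[i] be the longest non-decreasing subsequence ending at position i. Then dp = [1, 1, 2, 3, 1, 2, 4, 1, 1].
The maximum is 4; one witness is 9, 13, 13, 15 at positions 1,3,4,7.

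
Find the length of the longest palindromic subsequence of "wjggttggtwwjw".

Using dp[i][j] = 2 + dp[i+1][j−1] if the ends match, else max(dp[i+1][j], dp[i][j−1]):
dp[1][13] = 10. A witness is wjggttggjw at positions 1,2,3,4,5,6,7,8,12,13.

10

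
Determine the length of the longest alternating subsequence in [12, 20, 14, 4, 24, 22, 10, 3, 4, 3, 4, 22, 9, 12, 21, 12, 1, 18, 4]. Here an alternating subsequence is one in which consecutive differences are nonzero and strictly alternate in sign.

13

Track the best alternating length ending on an up-step vs a down-step at each position: up/down = 1/1, 2/1, 2/3, 1/3, 4/1, 4/5, 4/5, 1/5, 6/5, 1/7, 8/5, 8/5, 8/9, 10/9, 10/9, 10/11, 1/11, 12/11, 12/13.
The maximum over both is 13; one such subsequence is 12, 20, 14, 24, 3, 4, 3, 22, 9, 21, 12, 18, 4.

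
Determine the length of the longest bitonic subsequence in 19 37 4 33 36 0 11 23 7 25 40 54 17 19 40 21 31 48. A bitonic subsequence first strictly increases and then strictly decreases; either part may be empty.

8

Let inc[i] be the LIS ending at i and dec[i] the longest strictly decreasing subsequence starting at i. inc = [1, 2, 1, 2, 3, 1, 2, 3, 2, 4, 5, 6, 3, 4, 5, 5, 6, 7], dec = [3, 4, 2, 3, 3, 1, 2, 2, 1, 2, 2, 3, 1, 1, 2, 1, 1, 1].
max_i inc[i]+dec[i]−1 = 8, with one witness 4, 11, 23, 25, 40, 54, 40, 31.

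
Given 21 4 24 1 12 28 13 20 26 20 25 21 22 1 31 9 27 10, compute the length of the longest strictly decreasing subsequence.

5

Let dp[i] be the longest decreasing subsequence ending at position i. Then dp = [1, 2, 1, 3, 2, 1, 2, 2, 2, 3, 3, 4, 4, 5, 1, 5, 2, 5].
The maximum is 5; one witness is 28, 26, 25, 21, 1 at positions 6,9,11,12,14.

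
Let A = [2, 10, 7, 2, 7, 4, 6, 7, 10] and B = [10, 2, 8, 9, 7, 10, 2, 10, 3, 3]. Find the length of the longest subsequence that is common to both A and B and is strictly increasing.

3

A longest common strictly increasing subsequence is 2, 7, 10 (length 3); it appears in order in both A and B, and no longer such subsequence exists.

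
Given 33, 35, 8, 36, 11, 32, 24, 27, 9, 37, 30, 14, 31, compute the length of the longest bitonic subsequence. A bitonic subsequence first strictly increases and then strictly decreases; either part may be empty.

7

One longest bitonic subsequence is 8, 11, 24, 27, 37, 30, 14 (positions 3,5,7,8,10,11,12): it rises to 37 then falls. Length 7 is optimal.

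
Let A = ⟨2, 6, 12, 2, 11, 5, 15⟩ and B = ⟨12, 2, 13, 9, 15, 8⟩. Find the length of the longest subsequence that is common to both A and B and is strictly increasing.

A longest common strictly increasing subsequence is 12, 15 (length 2); it appears in order in both A and B, and no longer such subsequence exists.

2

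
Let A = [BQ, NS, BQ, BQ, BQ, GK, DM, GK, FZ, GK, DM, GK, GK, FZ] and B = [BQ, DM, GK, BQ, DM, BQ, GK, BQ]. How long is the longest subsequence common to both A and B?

A longest common subsequence is BQ, DM, GK, DM, GK (length 5); the LCS DP confirms no longer common subsequence exists.

5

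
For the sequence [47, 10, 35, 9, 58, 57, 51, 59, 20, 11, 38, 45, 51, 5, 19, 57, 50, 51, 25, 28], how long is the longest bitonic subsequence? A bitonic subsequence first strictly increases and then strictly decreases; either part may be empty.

One longest bitonic subsequence is 10, 35, 58, 57, 51, 20, 11, 5 (positions 2,3,5,6,7,9,10,14): it rises to 58 then falls. Length 8 is optimal.

8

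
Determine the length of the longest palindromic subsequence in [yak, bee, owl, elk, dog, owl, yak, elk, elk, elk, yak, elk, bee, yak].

11

One longest palindromic subsequence is yak bee elk yak elk elk elk yak elk bee yak (positions 1,2,4,7,8,9,10,11,12,13,14); it reads the same forward and backward, and the interval DP gives dp[1][14] = 11.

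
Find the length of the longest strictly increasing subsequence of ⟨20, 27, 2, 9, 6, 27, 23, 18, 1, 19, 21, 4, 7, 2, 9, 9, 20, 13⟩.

5

One longest increasing subsequence is 2, 9, 18, 19, 21 (positions 3,4,8,10,11), of length 5; no longer one exists.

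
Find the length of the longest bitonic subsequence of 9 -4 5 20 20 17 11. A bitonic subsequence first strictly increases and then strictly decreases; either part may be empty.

One longest bitonic subsequence is -4, 5, 20, 17, 11 (positions 2,3,4,6,7): it rises to 20 then falls. Length 5 is optimal.

5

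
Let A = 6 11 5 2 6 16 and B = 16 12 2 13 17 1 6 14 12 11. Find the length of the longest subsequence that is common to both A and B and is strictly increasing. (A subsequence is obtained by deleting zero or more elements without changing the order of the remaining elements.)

2

A longest common strictly increasing subsequence is 2, 6 (length 2); it appears in order in both A and B, and no longer such subsequence exists.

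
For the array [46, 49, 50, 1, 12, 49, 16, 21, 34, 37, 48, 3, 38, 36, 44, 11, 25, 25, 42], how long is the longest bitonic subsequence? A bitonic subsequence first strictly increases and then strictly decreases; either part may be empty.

10

One longest bitonic subsequence is 1, 12, 16, 21, 34, 37, 48, 38, 36, 25 (positions 4,5,7,8,9,10,11,13,14,18): it rises to 48 then falls. Length 10 is optimal.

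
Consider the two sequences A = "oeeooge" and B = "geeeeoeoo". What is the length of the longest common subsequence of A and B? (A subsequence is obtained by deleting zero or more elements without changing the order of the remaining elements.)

4

A longest common subsequence is oeoo (length 4); the LCS DP confirms no longer common subsequence exists.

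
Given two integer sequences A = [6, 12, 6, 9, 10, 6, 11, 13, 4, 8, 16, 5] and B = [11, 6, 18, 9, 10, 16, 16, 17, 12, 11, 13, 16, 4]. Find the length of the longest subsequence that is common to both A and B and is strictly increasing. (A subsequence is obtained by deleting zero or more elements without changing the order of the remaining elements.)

6

For each value that appears in both, track the longest common increasing run ending there.
The best achievable length is 6; one witness is 6, 9, 10, 11, 13, 16 (A-positions 1,4,5,7,8,11, B-positions 2,4,5,10,11,12).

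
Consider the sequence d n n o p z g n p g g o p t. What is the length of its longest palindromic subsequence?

5

One longest palindromic subsequence is pgggp (positions 5,7,10,11,13); it reads the same forward and backward, and the interval DP gives dp[1][14] = 5.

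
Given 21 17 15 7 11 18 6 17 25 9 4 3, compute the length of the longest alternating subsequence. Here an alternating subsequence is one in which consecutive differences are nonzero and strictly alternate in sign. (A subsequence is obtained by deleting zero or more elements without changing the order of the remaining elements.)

6

Track the best alternating length ending on an up-step vs a down-step at each position: up/down = 1/1, 1/2, 1/2, 1/2, 3/2, 3/2, 1/4, 5/4, 5/1, 5/6, 1/6, 1/6.
The maximum over both is 6; one such subsequence is 21, 7, 11, 6, 17, 9.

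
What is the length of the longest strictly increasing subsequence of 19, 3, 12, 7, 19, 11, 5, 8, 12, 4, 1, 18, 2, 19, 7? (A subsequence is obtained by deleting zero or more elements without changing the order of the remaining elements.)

6

One longest increasing subsequence is 3, 7, 11, 12, 18, 19 (positions 2,4,6,9,12,14), of length 6; no longer one exists.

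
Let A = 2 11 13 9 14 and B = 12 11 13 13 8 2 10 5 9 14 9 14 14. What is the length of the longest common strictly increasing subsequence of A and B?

For each value that appears in both, track the longest common increasing run ending there.
The best achievable length is 3; one witness is 11, 13, 14 (A-positions 2,3,5, B-positions 2,3,10).

3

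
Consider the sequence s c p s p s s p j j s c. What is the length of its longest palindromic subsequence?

8

Using dp[i][j] = 2 + dp[i+1][j−1] if the ends match, else max(dp[i+1][j], dp[i][j−1]):
dp[1][12] = 8. A witness is cspsspsc at positions 2,4,5,6,7,8,11,12.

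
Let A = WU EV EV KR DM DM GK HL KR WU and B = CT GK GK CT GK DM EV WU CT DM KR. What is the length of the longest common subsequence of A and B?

3

A longest common subsequence is WU, DM, KR (length 3); the LCS DP confirms no longer common subsequence exists.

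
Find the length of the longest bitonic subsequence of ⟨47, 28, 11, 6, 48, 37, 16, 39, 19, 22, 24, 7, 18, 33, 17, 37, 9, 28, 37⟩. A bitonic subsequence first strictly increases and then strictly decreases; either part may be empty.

8

Let inc[i] be the LIS ending at i and dec[i] the longest strictly decreasing subsequence starting at i. inc = [1, 1, 1, 1, 2, 2, 2, 3, 3, 4, 5, 2, 3, 6, 3, 7, 3, 6, 7], dec = [6, 5, 2, 1, 6, 5, 2, 5, 4, 4, 4, 1, 3, 3, 2, 2, 1, 1, 1].
max_i inc[i]+dec[i]−1 = 8, with one witness 11, 16, 19, 22, 24, 18, 17, 9.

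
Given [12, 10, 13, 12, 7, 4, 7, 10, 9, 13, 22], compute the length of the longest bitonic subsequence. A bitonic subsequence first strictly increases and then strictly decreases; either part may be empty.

5

Let inc[i] be the LIS ending at i and dec[i] the longest strictly decreasing subsequence starting at i. inc = [1, 1, 2, 2, 1, 1, 2, 3, 3, 4, 5], dec = [4, 3, 4, 3, 2, 1, 1, 2, 1, 1, 1].
max_i inc[i]+dec[i]−1 = 5, with one witness 12, 13, 12, 10, 9.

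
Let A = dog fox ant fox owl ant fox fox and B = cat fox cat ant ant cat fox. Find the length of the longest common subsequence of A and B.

4

A longest common subsequence is fox, ant, ant, fox (length 4); the LCS DP confirms no longer common subsequence exists.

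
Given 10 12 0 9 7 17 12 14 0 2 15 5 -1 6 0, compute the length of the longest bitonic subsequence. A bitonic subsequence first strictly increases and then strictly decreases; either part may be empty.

Let inc[i] be the LIS ending at i and dec[i] the longest strictly decreasing subsequence starting at i. inc = [1, 2, 1, 2, 2, 3, 3, 4, 1, 2, 5, 3, 1, 4, 2], dec = [5, 5, 2, 4, 3, 4, 3, 3, 2, 2, 3, 2, 1, 2, 1].
max_i inc[i]+dec[i]−1 = 7, with one witness 0, 9, 12, 14, 15, 6, 0.

7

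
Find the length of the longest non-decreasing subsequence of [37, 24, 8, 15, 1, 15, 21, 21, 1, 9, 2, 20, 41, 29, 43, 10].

Let dp[i] be the longest non-decreasing subsequence ending at position i. Then dp = [1, 1, 1, 2, 1, 3, 4, 5, 2, 3, 3, 4, 6, 6, 7, 4].
The maximum is 7; one witness is 8, 15, 15, 21, 21, 41, 43 at positions 3,4,6,7,8,13,15.

7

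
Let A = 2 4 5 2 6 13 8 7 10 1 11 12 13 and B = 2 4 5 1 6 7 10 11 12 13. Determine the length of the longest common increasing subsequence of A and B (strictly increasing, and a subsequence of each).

For each value that appears in both, track the longest common increasing run ending there.
The best achievable length is 9; one witness is 2, 4, 5, 6, 7, 10, 11, 12, 13 (A-positions 1,2,3,5,8,9,11,12,13, B-positions 1,2,3,5,6,7,8,9,10).

9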